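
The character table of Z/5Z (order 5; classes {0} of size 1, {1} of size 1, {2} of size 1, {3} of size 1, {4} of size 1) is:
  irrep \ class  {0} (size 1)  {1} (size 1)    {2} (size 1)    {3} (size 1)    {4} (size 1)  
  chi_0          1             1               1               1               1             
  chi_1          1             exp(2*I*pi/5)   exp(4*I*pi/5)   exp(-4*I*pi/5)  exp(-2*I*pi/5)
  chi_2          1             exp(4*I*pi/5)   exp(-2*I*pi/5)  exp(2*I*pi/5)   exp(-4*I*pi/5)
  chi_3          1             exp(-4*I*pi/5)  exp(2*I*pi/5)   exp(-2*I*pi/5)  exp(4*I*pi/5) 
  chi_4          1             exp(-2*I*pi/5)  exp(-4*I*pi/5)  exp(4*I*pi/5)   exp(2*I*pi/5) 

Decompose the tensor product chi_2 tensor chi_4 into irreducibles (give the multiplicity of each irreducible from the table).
chi_2 tensor chi_4 = chi_1 (all other irreducibles have multiplicity 0).

Justification: The character of a tensor product is the pointwise product (chi_2 * chi_4)(C) = chi_2(C) * chi_4(C):
  {0}: (1)*(1), {1}: (exp(4*I*pi/5))*(exp(-2*I*pi/5)), {2}: (exp(-2*I*pi/5))*(exp(-4*I*pi/5)), {3}: (exp(2*I*pi/5))*(exp(4*I*pi/5)), {4}: (exp(-4*I*pi/5))*(exp(2*I*pi/5))
so (chi_2 * chi_4) takes values
  {0} -> 1, {1} -> exp(2*I*pi/5), {2} -> exp(4*I*pi/5), {3} -> exp(-4*I*pi/5), {4} -> exp(-2*I*pi/5).
Now take the inner product of this character with each irreducible chi from the table, <chi_2*chi_4, chi> = (1/5) sum_C |C| (chi_2*chi_4)(C) conj(chi(C)):
  <chi_2*chi_4, chi_0> = (1/5)[1*(1)*conj(1) + 1*(exp(2*I*pi/5))*conj(1) + 1*(exp(4*I*pi/5))*conj(1) + 1*(exp(-4*I*pi/5))*conj(1) + 1*(exp(-2*I*pi/5))*conj(1)]
      = (1/5)[(1) + (exp(2*I*pi/5)) + (exp(4*I*pi/5)) + (exp(-4*I*pi/5)) + (exp(-2*I*pi/5))] = 0/5 = 0
  <chi_2*chi_4, chi_1> = (1/5)[1*(1)*conj(1) + 1*(exp(2*I*pi/5))*conj(exp(2*I*pi/5)) + 1*(exp(4*I*pi/5))*conj(exp(4*I*pi/5)) + 1*(exp(-4*I*pi/5))*conj(exp(-4*I*pi/5)) + 1*(exp(-2*I*pi/5))*conj(exp(-2*I*pi/5))]
      = (1/5)[(1) + (1) + (1) + (1) + (1)] = 5/5 = 1
  <chi_2*chi_4, chi_2> = (1/5)[1*(1)*conj(1) + 1*(exp(2*I*pi/5))*conj(exp(4*I*pi/5)) + 1*(exp(4*I*pi/5))*conj(exp(-2*I*pi/5)) + 1*(exp(-4*I*pi/5))*conj(exp(2*I*pi/5)) + 1*(exp(-2*I*pi/5))*conj(exp(-4*I*pi/5))]
      = (1/5)[(1) + (exp(-2*I*pi/5)) + (exp(-4*I*pi/5)) + (exp(4*I*pi/5)) + (exp(2*I*pi/5))] = 0/5 = 0
  <chi_2*chi_4, chi_3> = (1/5)[1*(1)*conj(1) + 1*(exp(2*I*pi/5))*conj(exp(-4*I*pi/5)) + 1*(exp(4*I*pi/5))*conj(exp(2*I*pi/5)) + 1*(exp(-4*I*pi/5))*conj(exp(-2*I*pi/5)) + 1*(exp(-2*I*pi/5))*conj(exp(4*I*pi/5))]
      = (1/5)[(1) + (exp(-4*I*pi/5)) + (exp(2*I*pi/5)) + (exp(-2*I*pi/5)) + (exp(4*I*pi/5))] = 0/5 = 0
  <chi_2*chi_4, chi_4> = (1/5)[1*(1)*conj(1) + 1*(exp(2*I*pi/5))*conj(exp(-2*I*pi/5)) + 1*(exp(4*I*pi/5))*conj(exp(-4*I*pi/5)) + 1*(exp(-4*I*pi/5))*conj(exp(4*I*pi/5)) + 1*(exp(-2*I*pi/5))*conj(exp(2*I*pi/5))]
      = (1/5)[(1) + (exp(4*I*pi/5)) + (exp(-2*I*pi/5)) + (exp(2*I*pi/5)) + (exp(-4*I*pi/5))] = 0/5 = 0
(Exp terms are combined using exp(i*s)*conj(exp(i*t)) = exp(i*(s-t)), and sums of them are collapsed using the identity that for every m > 1 the m distinct m-th roots of unity sum to 0, e.g. 1 + exp(2*I*pi/3) + exp(-2*I*pi/3) = 0.)
Hence the multiplicities are chi_1: 1. Dimension check: dim(chi_2)*dim(chi_4) = 1*1 = 1 and sum (mult * dim) = 1*1 = 1.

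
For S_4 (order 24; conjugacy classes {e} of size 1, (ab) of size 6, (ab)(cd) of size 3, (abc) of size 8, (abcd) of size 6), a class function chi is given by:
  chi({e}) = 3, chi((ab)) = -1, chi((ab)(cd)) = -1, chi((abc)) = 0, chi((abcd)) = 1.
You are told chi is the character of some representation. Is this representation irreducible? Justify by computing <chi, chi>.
Irreducible: <chi, chi> = 1.

Reasoning: <chi, chi> = (1/|G|) sum_C |C| * |chi(C)|^2 = (1/24)[1*|3|^2 + 6*|-1|^2 + 3*|-1|^2 + 8*|0|^2 + 6*|1|^2]
  = (1/24)[(9) + (6) + (3) + (0) + (6)] = 24/24 = 1.
A character is irreducible iff <chi, chi> = 1, so this representation is irreducible.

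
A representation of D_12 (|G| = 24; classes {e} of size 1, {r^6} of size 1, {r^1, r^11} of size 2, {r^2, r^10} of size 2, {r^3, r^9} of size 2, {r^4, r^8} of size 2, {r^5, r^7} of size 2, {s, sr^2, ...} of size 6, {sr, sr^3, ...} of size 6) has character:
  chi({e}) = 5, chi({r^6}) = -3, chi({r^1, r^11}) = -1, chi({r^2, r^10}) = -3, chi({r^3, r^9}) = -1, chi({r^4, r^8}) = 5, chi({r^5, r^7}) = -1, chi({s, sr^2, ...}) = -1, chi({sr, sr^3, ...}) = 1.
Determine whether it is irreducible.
Not irreducible (reducible): <chi, chi> = 5 > 1.

Argument: <chi, chi> = (1/|G|) sum_C |C| * |chi(C)|^2 = (1/24)[1*|5|^2 + 1*|-3|^2 + 2*|-1|^2 + 2*|-3|^2 + 2*|-1|^2 + 2*|5|^2 + 2*|-1|^2 + 6*|-1|^2 + 6*|1|^2]
  = (1/24)[(25) + (9) + (2) + (18) + (2) + (50) + (2) + (6) + (6)] = 120/24 = 5.
A character is irreducible iff <chi, chi> = 1, so this representation is reducible.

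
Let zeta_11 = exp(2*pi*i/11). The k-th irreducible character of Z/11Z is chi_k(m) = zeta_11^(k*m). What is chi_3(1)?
chi_3(1) = zeta_11^3 = exp(6*I*pi/11)

Derivation: chi_3(1) = zeta_11^(3*1) = zeta_11^3. Since zeta_11^11 = 1, this equals zeta_11^3 = exp(2*pi*i*3/11) = exp(6*I*pi/11).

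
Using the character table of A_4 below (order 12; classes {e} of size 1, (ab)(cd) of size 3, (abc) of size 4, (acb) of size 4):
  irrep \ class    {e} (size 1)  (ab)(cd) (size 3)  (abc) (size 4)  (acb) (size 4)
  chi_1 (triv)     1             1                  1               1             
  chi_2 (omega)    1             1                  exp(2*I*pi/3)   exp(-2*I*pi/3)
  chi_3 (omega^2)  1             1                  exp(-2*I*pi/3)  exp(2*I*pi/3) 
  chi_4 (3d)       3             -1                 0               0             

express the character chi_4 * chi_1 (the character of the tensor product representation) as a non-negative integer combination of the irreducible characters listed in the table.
chi_4 tensor chi_1 = chi_4 (all other irreducibles have multiplicity 0).

Details: The character of a tensor product is the pointwise product (chi_4 * chi_1)(C) = chi_4(C) * chi_1(C):
  {e}: (3)*(1), (ab)(cd): (-1)*(1), (abc): (0)*(1), (acb): (0)*(1)
so (chi_4 * chi_1) takes values
  {e} -> 3, (ab)(cd) -> -1, (abc) -> 0, (acb) -> 0.
Now take the inner product of this character with each irreducible chi from the table, <chi_4*chi_1, chi> = (1/12) sum_C |C| (chi_4*chi_1)(C) conj(chi(C)):
  <chi_4*chi_1, chi_1> = (1/12)[1*(3)*conj(1) + 3*(-1)*conj(1) + 4*(0)*conj(1) + 4*(0)*conj(1)]
      = (1/12)[(3) + (-3) + (0) + (0)] = 0/12 = 0
  <chi_4*chi_1, chi_2> = (1/12)[1*(3)*conj(1) + 3*(-1)*conj(1) + 4*(0)*conj(exp(2*I*pi/3)) + 4*(0)*conj(exp(-2*I*pi/3))]
      = (1/12)[(3) + (-3) + (0) + (0)] = 0/12 = 0
  <chi_4*chi_1, chi_3> = (1/12)[1*(3)*conj(1) + 3*(-1)*conj(1) + 4*(0)*conj(exp(-2*I*pi/3)) + 4*(0)*conj(exp(2*I*pi/3))]
      = (1/12)[(3) + (-3) + (0) + (0)] = 0/12 = 0
  <chi_4*chi_1, chi_4> = (1/12)[1*(3)*conj(3) + 3*(-1)*conj(-1) + 4*(0)*conj(0) + 4*(0)*conj(0)]
      = (1/12)[(9) + (3) + (0) + (0)] = 12/12 = 1
(Exp terms are combined using exp(i*s)*conj(exp(i*t)) = exp(i*(s-t)), and sums of them are collapsed using the identity that for every m > 1 the m distinct m-th roots of unity sum to 0, e.g. 1 + exp(2*I*pi/3) + exp(-2*I*pi/3) = 0.)
Hence the multiplicities are chi_4: 1. Dimension check: dim(chi_4)*dim(chi_1) = 3*1 = 3 and sum (mult * dim) = 1*3 = 3.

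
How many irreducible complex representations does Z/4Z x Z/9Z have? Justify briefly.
36

Proof sketch: The number of irreducible complex representations of a finite group equals its number of conjugacy classes. Z/4Z x Z/9Z is abelian of order 36, so every element is its own conjugacy class: 36 classes, so Z/4Z x Z/9Z (order 36) has exactly 36 irreducible complex representations.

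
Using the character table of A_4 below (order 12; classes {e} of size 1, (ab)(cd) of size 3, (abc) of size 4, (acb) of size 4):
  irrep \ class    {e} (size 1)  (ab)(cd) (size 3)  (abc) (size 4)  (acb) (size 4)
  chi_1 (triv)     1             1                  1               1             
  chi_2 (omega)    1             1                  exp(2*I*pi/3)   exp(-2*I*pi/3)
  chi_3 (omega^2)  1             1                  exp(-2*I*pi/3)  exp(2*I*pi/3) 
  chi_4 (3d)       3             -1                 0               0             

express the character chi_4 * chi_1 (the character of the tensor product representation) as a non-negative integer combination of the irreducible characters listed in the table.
chi_4 tensor chi_1 = chi_4 (all other irreducibles have multiplicity 0).

Justification: The character of a tensor product is the pointwise product (chi_4 * chi_1)(C) = chi_4(C) * chi_1(C):
  {e}: (3)*(1), (ab)(cd): (-1)*(1), (abc): (0)*(1), (acb): (0)*(1)
so (chi_4 * chi_1) takes values
  {e} -> 3, (ab)(cd) -> -1, (abc) -> 0, (acb) -> 0.
Now take the inner product of this character with each irreducible chi from the table, <chi_4*chi_1, chi> = (1/12) sum_C |C| (chi_4*chi_1)(C) conj(chi(C)):
  <chi_4*chi_1, chi_1> = (1/12)[1*(3)*conj(1) + 3*(-1)*conj(1) + 4*(0)*conj(1) + 4*(0)*conj(1)]
      = (1/12)[(3) + (-3) + (0) + (0)] = 0/12 = 0
  <chi_4*chi_1, chi_2> = (1/12)[1*(3)*conj(1) + 3*(-1)*conj(1) + 4*(0)*conj(exp(2*I*pi/3)) + 4*(0)*conj(exp(-2*I*pi/3))]
      = (1/12)[(3) + (-3) + (0) + (0)] = 0/12 = 0
  <chi_4*chi_1, chi_3> = (1/12)[1*(3)*conj(1) + 3*(-1)*conj(1) + 4*(0)*conj(exp(-2*I*pi/3)) + 4*(0)*conj(exp(2*I*pi/3))]
      = (1/12)[(3) + (-3) + (0) + (0)] = 0/12 = 0
  <chi_4*chi_1, chi_4> = (1/12)[1*(3)*conj(3) + 3*(-1)*conj(-1) + 4*(0)*conj(0) + 4*(0)*conj(0)]
      = (1/12)[(9) + (3) + (0) + (0)] = 12/12 = 1
(Exp terms are combined using exp(i*s)*conj(exp(i*t)) = exp(i*(s-t)), and sums of them are collapsed using the identity that for every m > 1 the m distinct m-th roots of unity sum to 0, e.g. 1 + exp(2*I*pi/3) + exp(-2*I*pi/3) = 0.)
Hence the multiplicities are chi_4: 1. Dimension check: dim(chi_4)*dim(chi_1) = 3*1 = 3 and sum (mult * dim) = 1*3 = 3.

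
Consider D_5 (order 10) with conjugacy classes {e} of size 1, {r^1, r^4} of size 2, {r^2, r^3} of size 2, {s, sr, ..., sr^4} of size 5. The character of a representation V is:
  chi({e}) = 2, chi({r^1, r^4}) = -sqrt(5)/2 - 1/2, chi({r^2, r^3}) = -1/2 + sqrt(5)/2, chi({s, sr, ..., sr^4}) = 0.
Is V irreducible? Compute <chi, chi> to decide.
Irreducible: <chi, chi> = 1.

Proof sketch: <chi, chi> = (1/|G|) sum_C |C| * |chi(C)|^2 = (1/10)[1*|2|^2 + 2*|-sqrt(5)/2 - 1/2|^2 + 2*|-1/2 + sqrt(5)/2|^2 + 5*|0|^2]
  = (1/10)[(4) + (sqrt(5) + 3) + (3 - sqrt(5)) + (0)] = 10/10 = 1.
A character is irreducible iff <chi, chi> = 1, so this representation is irreducible.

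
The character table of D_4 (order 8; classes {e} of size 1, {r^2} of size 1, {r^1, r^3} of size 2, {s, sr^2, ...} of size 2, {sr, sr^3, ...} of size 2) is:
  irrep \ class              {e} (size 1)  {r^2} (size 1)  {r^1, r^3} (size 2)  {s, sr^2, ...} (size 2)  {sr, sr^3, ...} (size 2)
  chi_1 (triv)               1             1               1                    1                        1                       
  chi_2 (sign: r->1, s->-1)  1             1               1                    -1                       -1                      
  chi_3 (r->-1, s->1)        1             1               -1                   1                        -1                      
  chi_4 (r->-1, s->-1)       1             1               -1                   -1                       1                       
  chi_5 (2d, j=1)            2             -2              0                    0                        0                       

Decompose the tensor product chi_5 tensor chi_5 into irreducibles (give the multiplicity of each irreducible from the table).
chi_5 tensor chi_5 = chi_1 + chi_2 + chi_3 + chi_4 (all other irreducibles have multiplicity 0).

Explanation: The character of a tensor product is the pointwise product (chi_5 * chi_5)(C) = chi_5(C) * chi_5(C):
  {e}: (2)*(2), {r^2}: (-2)*(-2), {r^1, r^3}: (0)*(0), {s, sr^2, ...}: (0)*(0), {sr, sr^3, ...}: (0)*(0)
so (chi_5 * chi_5) takes values
  {e} -> 4, {r^2} -> 4, {r^1, r^3} -> 0, {s, sr^2, ...} -> 0, {sr, sr^3, ...} -> 0.
Now take the inner product of this character with each irreducible chi from the table, <chi_5*chi_5, chi> = (1/8) sum_C |C| (chi_5*chi_5)(C) conj(chi(C)):
  <chi_5*chi_5, chi_1> = (1/8)[1*(4)*conj(1) + 1*(4)*conj(1) + 2*(0)*conj(1) + 2*(0)*conj(1) + 2*(0)*conj(1)]
      = (1/8)[(4) + (4) + (0) + (0) + (0)] = 8/8 = 1
  <chi_5*chi_5, chi_2> = (1/8)[1*(4)*conj(1) + 1*(4)*conj(1) + 2*(0)*conj(1) + 2*(0)*conj(-1) + 2*(0)*conj(-1)]
      = (1/8)[(4) + (4) + (0) + (0) + (0)] = 8/8 = 1
  <chi_5*chi_5, chi_3> = (1/8)[1*(4)*conj(1) + 1*(4)*conj(1) + 2*(0)*conj(-1) + 2*(0)*conj(1) + 2*(0)*conj(-1)]
      = (1/8)[(4) + (4) + (0) + (0) + (0)] = 8/8 = 1
  <chi_5*chi_5, chi_4> = (1/8)[1*(4)*conj(1) + 1*(4)*conj(1) + 2*(0)*conj(-1) + 2*(0)*conj(-1) + 2*(0)*conj(1)]
      = (1/8)[(4) + (4) + (0) + (0) + (0)] = 8/8 = 1
  <chi_5*chi_5, chi_5> = (1/8)[1*(4)*conj(2) + 1*(4)*conj(-2) + 2*(0)*conj(0) + 2*(0)*conj(0) + 2*(0)*conj(0)]
      = (1/8)[(8) + (-8) + (0) + (0) + (0)] = 0/8 = 0
Hence the multiplicities are chi_1: 1, chi_2: 1, chi_3: 1, chi_4: 1. Dimension check: dim(chi_5)*dim(chi_5) = 2*2 = 4 and sum (mult * dim) = 1*1 + 1*1 + 1*1 + 1*1 = 4.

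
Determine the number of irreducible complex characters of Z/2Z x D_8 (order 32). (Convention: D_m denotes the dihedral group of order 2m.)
14

Reasoning: The number of irreducible complex representations of a finite group equals its number of conjugacy classes. For a direct product, #classes(G x H) = #classes(G) * #classes(H). Z/2Z has 2 classes (abelian), D_8 has 7 classes, so 2 * 7 = 14, so Z/2Z x D_8 (order 32) has exactly 14 irreducible complex representations.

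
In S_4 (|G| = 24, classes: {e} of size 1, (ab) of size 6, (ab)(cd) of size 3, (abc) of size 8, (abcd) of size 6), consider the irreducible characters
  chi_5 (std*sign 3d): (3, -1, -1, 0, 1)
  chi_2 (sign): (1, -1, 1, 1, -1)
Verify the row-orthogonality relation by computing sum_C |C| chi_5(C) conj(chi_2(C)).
Sum = 0; so <chi_5, chi_2> = 0 (distinct irreducibles are orthogonal).

Proof sketch: Compute term by term over conjugacy classes (|C| * chi_5(C) * conj(chi_2(C))):
  1*(3)*conj(1) + 6*(-1)*conj(-1) + 3*(-1)*conj(1) + 8*(0)*conj(1) + 6*(1)*conj(-1)
  = (3) + (6) + (-3) + (0) + (-6)
  = 0.
Dividing by |G| = 24 gives 0/24 = 0, matching the row-orthogonality relation <chi_5, chi_2> = [chi_5 = chi_2].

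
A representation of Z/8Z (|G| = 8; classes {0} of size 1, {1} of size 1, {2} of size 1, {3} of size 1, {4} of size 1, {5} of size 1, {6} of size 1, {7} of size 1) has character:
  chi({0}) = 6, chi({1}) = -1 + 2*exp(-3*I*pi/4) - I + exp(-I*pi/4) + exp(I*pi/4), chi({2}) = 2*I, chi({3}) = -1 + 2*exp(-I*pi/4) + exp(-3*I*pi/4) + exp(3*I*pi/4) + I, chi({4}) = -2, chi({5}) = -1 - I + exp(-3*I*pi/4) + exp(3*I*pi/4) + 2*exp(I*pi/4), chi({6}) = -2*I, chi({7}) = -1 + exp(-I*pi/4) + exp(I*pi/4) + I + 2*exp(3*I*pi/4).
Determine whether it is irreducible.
Not irreducible (reducible): <chi, chi> = 8 > 1.

Why: <chi, chi> = (1/|G|) sum_C |C| * |chi(C)|^2 = (1/8)[1*|6|^2 + 1*|-1 + 2*exp(-3*I*pi/4) - I + exp(-I*pi/4) + exp(I*pi/4)|^2 + 1*|2*I|^2 + 1*|-1 + 2*exp(-I*pi/4) + exp(-3*I*pi/4) + exp(3*I*pi/4) + I|^2 + 1*|-2|^2 + 1*|-1 - I + exp(-3*I*pi/4) + exp(3*I*pi/4) + 2*exp(I*pi/4)|^2 + 1*|-2*I|^2 + 1*|-1 + exp(-I*pi/4) + exp(I*pi/4) + I + 2*exp(3*I*pi/4)|^2]
  = (1/8)[(36) + (4 - 2*exp(I*pi/4) - 2*exp(3*I*pi/4) - 4*exp(-3*I*pi/4)) + (4) + (4 - 4*exp(I*pi/4) - 2*exp(-I*pi/4) - 2*exp(-3*I*pi/4)) + (4) + (4 - 4*exp(I*pi/4) - 2*exp(-I*pi/4) - 2*exp(-3*I*pi/4)) + (4) + (4 - 2*exp(I*pi/4) - 2*exp(3*I*pi/4) - 4*exp(-3*I*pi/4))] = 64/8 = 8.
(Exp terms are combined using exp(i*s)*conj(exp(i*t)) = exp(i*(s-t)), and sums of them are collapsed using the identity that for every m > 1 the m distinct m-th roots of unity sum to 0, e.g. 1 + exp(2*I*pi/3) + exp(-2*I*pi/3) = 0.)
A character is irreducible iff <chi, chi> = 1, so this representation is reducible.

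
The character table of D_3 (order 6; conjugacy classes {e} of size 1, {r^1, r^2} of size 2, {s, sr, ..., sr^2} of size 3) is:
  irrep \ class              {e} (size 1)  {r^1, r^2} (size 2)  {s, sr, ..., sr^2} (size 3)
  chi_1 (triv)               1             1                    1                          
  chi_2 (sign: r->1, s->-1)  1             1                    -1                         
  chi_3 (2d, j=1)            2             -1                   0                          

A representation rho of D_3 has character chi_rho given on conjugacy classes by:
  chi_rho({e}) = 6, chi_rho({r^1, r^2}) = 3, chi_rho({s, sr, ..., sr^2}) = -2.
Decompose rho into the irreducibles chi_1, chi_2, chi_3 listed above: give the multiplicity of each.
Multiplicities: chi_1: 1, chi_2: 3, chi_3: 1.

Reasoning: Use <chi_rho, chi> = (1/|G|) sum_C |C| * chi_rho(C) * conj(chi(C)) with |G| = 6 for each irreducible chi in the table:
  <chi_rho, chi_1> = (1/6)[1*(6)*conj(1) + 2*(3)*conj(1) + 3*(-2)*conj(1)]
      = (1/6)[(6) + (6) + (-6)] = 6/6 = 1
  <chi_rho, chi_2> = (1/6)[1*(6)*conj(1) + 2*(3)*conj(1) + 3*(-2)*conj(-1)]
      = (1/6)[(6) + (6) + (6)] = 18/6 = 3
  <chi_rho, chi_3> = (1/6)[1*(6)*conj(2) + 2*(3)*conj(-1) + 3*(-2)*conj(0)]
      = (1/6)[(12) + (-6) + (0)] = 6/6 = 1
Dimension check: dim(rho) = sum (mult * dim) = 1*1 + 3*1 + 1*2 = 6 = chi_rho(e) = 6.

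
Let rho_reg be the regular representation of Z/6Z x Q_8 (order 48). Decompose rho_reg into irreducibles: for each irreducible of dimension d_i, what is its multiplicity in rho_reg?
Each irreducible V_i of dimension d_i appears with multiplicity d_i, i.e. rho_reg = (direct sum over all irreducibles V_i) d_i V_i. The irreducible dimensions for Z/6Z x Q_8 are 1, 1, 1, 1, 1, 1, 1, 1, 1, 1, 1, 1, 1, 1, 1, 1, 1, 1, 1, 1, 1, 1, 1, 1, 2, 2, 2, 2, 2, 2: 24 irreducibles of dimension 1, each with multiplicity 1; 6 irreducibles of dimension 2, each with multiplicity 2. Total dimension 24*1*1 + 6*2*2 = 48 = |G|.

Solution. General theorem: in the regular representation of a finite group G, each irreducible appears with multiplicity equal to its dimension. Check: dim(rho_reg) = sum d_i^2 = 1 + 1 + 1 + 1 + 1 + 1 + 1 + 1 + 1 + 1 + 1 + 1 + 1 + 1 + 1 + 1 + 1 + 1 + 1 + 1 + 1 + 1 + 1 + 1 + 4 + 4 + 4 + 4 + 4 + 4 = 48 = |G|.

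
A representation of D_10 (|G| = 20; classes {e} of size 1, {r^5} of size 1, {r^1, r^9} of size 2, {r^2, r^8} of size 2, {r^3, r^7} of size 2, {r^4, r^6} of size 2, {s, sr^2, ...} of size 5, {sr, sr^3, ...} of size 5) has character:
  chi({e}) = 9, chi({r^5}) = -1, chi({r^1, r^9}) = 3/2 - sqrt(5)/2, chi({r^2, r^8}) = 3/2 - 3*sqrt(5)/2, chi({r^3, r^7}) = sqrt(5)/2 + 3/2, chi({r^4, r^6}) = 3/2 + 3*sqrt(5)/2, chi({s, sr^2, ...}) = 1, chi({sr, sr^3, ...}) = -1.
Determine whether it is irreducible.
Not irreducible (reducible): <chi, chi> = 8 > 1.

Working: <chi, chi> = (1/|G|) sum_C |C| * |chi(C)|^2 = (1/20)[1*|9|^2 + 1*|-1|^2 + 2*|3/2 - sqrt(5)/2|^2 + 2*|3/2 - 3*sqrt(5)/2|^2 + 2*|sqrt(5)/2 + 3/2|^2 + 2*|3/2 + 3*sqrt(5)/2|^2 + 5*|1|^2 + 5*|-1|^2]
  = (1/20)[(81) + (1) + (7 - 3*sqrt(5)) + (27 - 9*sqrt(5)) + (3*sqrt(5) + 7) + (9*sqrt(5) + 27) + (5) + (5)] = 160/20 = 8.
A character is irreducible iff <chi, chi> = 1, so this representation is reducible.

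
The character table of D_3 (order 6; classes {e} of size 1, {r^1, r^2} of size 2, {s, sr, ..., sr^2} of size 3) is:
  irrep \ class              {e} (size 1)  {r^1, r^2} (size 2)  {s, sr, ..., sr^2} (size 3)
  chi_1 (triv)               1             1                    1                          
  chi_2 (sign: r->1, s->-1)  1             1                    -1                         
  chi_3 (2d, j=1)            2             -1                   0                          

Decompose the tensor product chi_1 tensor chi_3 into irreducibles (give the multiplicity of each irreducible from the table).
chi_1 tensor chi_3 = chi_3 (all other irreducibles have multiplicity 0).

Argument: The character of a tensor product is the pointwise product (chi_1 * chi_3)(C) = chi_1(C) * chi_3(C):
  {e}: (1)*(2), {r^1, r^2}: (1)*(-1), {s, sr, ..., sr^2}: (1)*(0)
so (chi_1 * chi_3) takes values
  {e} -> 2, {r^1, r^2} -> -1, {s, sr, ..., sr^2} -> 0.
Now take the inner product of this character with each irreducible chi from the table, <chi_1*chi_3, chi> = (1/6) sum_C |C| (chi_1*chi_3)(C) conj(chi(C)):
  <chi_1*chi_3, chi_1> = (1/6)[1*(2)*conj(1) + 2*(-1)*conj(1) + 3*(0)*conj(1)]
      = (1/6)[(2) + (-2) + (0)] = 0/6 = 0
  <chi_1*chi_3, chi_2> = (1/6)[1*(2)*conj(1) + 2*(-1)*conj(1) + 3*(0)*conj(-1)]
      = (1/6)[(2) + (-2) + (0)] = 0/6 = 0
  <chi_1*chi_3, chi_3> = (1/6)[1*(2)*conj(2) + 2*(-1)*conj(-1) + 3*(0)*conj(0)]
      = (1/6)[(4) + (2) + (0)] = 6/6 = 1
Hence the multiplicities are chi_3: 1. Dimension check: dim(chi_1)*dim(chi_3) = 1*2 = 2 and sum (mult * dim) = 1*2 = 2.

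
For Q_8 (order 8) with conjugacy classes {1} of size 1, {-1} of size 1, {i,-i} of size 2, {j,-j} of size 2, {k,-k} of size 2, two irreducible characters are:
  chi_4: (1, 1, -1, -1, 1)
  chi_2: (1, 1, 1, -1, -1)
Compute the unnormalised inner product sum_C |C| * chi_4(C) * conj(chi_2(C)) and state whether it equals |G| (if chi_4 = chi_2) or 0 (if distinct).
Sum = 0; so <chi_4, chi_2> = 0 (distinct irreducibles are orthogonal).

Explanation: Compute term by term over conjugacy classes (|C| * chi_4(C) * conj(chi_2(C))):
  1*(1)*conj(1) + 1*(1)*conj(1) + 2*(-1)*conj(1) + 2*(-1)*conj(-1) + 2*(1)*conj(-1)
  = (1) + (1) + (-2) + (2) + (-2)
  = 0.
Dividing by |G| = 8 gives 0/8 = 0, matching the row-orthogonality relation <chi_4, chi_2> = [chi_4 = chi_2].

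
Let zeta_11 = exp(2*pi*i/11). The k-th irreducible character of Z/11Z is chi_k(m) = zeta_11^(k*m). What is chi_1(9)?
chi_1(9) = zeta_11^9 = exp(-4*I*pi/11)

Working: chi_1(9) = zeta_11^(1*9) = zeta_11^9. Since zeta_11^11 = 1, this equals zeta_11^9 = exp(2*pi*i*9/11) = exp(-4*I*pi/11).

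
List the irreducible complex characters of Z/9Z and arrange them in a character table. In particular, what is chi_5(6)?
Character table of Z/9Z (irreps indexed chi_0,...,chi_8 with chi_k(m) = zeta_9^(k*m), zeta_9 = exp(2*pi*i/9)):
  irrep \ class  {0} (size 1)  {1} (size 1)    {2} (size 1)    {3} (size 1)    {4} (size 1)    {5} (size 1)    {6} (size 1)    {7} (size 1)    {8} (size 1)  
  chi_0          1             1               1               1               1               1               1               1               1             
  chi_1          1             exp(2*I*pi/9)   exp(4*I*pi/9)   exp(2*I*pi/3)   exp(8*I*pi/9)   exp(-8*I*pi/9)  exp(-2*I*pi/3)  exp(-4*I*pi/9)  exp(-2*I*pi/9)
  chi_2          1             exp(4*I*pi/9)   exp(8*I*pi/9)   exp(-2*I*pi/3)  exp(-2*I*pi/9)  exp(2*I*pi/9)   exp(2*I*pi/3)   exp(-8*I*pi/9)  exp(-4*I*pi/9)
  chi_3          1             exp(2*I*pi/3)   exp(-2*I*pi/3)  1               exp(2*I*pi/3)   exp(-2*I*pi/3)  1               exp(2*I*pi/3)   exp(-2*I*pi/3)
  chi_4          1             exp(8*I*pi/9)   exp(-2*I*pi/9)  exp(2*I*pi/3)   exp(-4*I*pi/9)  exp(4*I*pi/9)   exp(-2*I*pi/3)  exp(2*I*pi/9)   exp(-8*I*pi/9)
  chi_5          1             exp(-8*I*pi/9)  exp(2*I*pi/9)   exp(-2*I*pi/3)  exp(4*I*pi/9)   exp(-4*I*pi/9)  exp(2*I*pi/3)   exp(-2*I*pi/9)  exp(8*I*pi/9) 
  chi_6          1             exp(-2*I*pi/3)  exp(2*I*pi/3)   1               exp(-2*I*pi/3)  exp(2*I*pi/3)   1               exp(-2*I*pi/3)  exp(2*I*pi/3) 
  chi_7          1             exp(-4*I*pi/9)  exp(-8*I*pi/9)  exp(2*I*pi/3)   exp(2*I*pi/9)   exp(-2*I*pi/9)  exp(-2*I*pi/3)  exp(8*I*pi/9)   exp(4*I*pi/9) 
  chi_8          1             exp(-2*I*pi/9)  exp(-4*I*pi/9)  exp(-2*I*pi/3)  exp(-8*I*pi/9)  exp(8*I*pi/9)   exp(2*I*pi/3)   exp(4*I*pi/9)   exp(2*I*pi/9) 

Spot check: chi_5(6) = zeta_9^(5*6) = zeta_9^30 = exp(2*I*pi/3).

Derivation: Z/9Z is abelian, so all 9 irreducible complex representations are 1-dimensional. They are given by chi_k(m) = zeta_9^(k*m) for k = 0,...,8. Row orthogonality: sum_m chi_k(m) conj(chi_l(m)) = 9 * [k = l].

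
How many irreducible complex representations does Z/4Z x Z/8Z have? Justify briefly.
32

Explanation: The number of irreducible complex representations of a finite group equals its number of conjugacy classes. Z/4Z x Z/8Z is abelian of order 32, so every element is its own conjugacy class: 32 classes, so Z/4Z x Z/8Z (order 32) has exactly 32 irreducible complex representations.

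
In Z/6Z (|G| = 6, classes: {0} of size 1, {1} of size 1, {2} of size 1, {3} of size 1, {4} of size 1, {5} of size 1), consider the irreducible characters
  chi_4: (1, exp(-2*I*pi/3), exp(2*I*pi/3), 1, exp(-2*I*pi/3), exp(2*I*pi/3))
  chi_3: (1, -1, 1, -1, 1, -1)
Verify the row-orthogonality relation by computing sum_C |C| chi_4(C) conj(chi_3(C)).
Sum = 0; so <chi_4, chi_3> = 0 (distinct irreducibles are orthogonal).

Justification: Compute term by term over conjugacy classes (|C| * chi_4(C) * conj(chi_3(C))):
  1*(1)*conj(1) + 1*(exp(-2*I*pi/3))*conj(-1) + 1*(exp(2*I*pi/3))*conj(1) + 1*(1)*conj(-1) + 1*(exp(-2*I*pi/3))*conj(1) + 1*(exp(2*I*pi/3))*conj(-1)
  = (1) + (-exp(-2*I*pi/3)) + (exp(2*I*pi/3)) + (-1) + (exp(-2*I*pi/3)) + (-exp(2*I*pi/3))
  = 0.
(Exp terms are combined using exp(i*s)*conj(exp(i*t)) = exp(i*(s-t)), and sums of them are collapsed using the identity that for every m > 1 the m distinct m-th roots of unity sum to 0, e.g. 1 + exp(2*I*pi/3) + exp(-2*I*pi/3) = 0.)
Dividing by |G| = 6 gives 0/6 = 0, matching the row-orthogonality relation <chi_4, chi_3> = [chi_4 = chi_3].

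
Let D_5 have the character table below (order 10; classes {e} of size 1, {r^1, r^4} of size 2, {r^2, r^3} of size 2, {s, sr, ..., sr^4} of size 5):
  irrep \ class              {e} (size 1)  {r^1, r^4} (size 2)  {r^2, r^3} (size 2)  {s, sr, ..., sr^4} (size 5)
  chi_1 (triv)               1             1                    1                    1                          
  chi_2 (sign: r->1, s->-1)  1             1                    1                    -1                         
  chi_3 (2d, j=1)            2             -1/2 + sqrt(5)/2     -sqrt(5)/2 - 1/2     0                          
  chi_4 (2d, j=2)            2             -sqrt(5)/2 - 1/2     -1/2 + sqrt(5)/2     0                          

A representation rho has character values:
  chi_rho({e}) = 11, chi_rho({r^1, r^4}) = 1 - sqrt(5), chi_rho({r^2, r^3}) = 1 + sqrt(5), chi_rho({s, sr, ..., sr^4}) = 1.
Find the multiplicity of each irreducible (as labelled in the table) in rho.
Multiplicities: chi_1: 2, chi_2: 1, chi_3: 1, chi_4: 3.

Justification: Use <chi_rho, chi> = (1/|G|) sum_C |C| * chi_rho(C) * conj(chi(C)) with |G| = 10 for each irreducible chi in the table:
  <chi_rho, chi_1> = (1/10)[1*(11)*conj(1) + 2*(1 - sqrt(5))*conj(1) + 2*(1 + sqrt(5))*conj(1) + 5*(1)*conj(1)]
      = (1/10)[(11) + (2 - 2*sqrt(5)) + (2 + 2*sqrt(5)) + (5)] = 20/10 = 2
  <chi_rho, chi_2> = (1/10)[1*(11)*conj(1) + 2*(1 - sqrt(5))*conj(1) + 2*(1 + sqrt(5))*conj(1) + 5*(1)*conj(-1)]
      = (1/10)[(11) + (2 - 2*sqrt(5)) + (2 + 2*sqrt(5)) + (-5)] = 10/10 = 1
  <chi_rho, chi_3> = (1/10)[1*(11)*conj(2) + 2*(1 - sqrt(5))*conj(-1/2 + sqrt(5)/2) + 2*(1 + sqrt(5))*conj(-sqrt(5)/2 - 1/2) + 5*(1)*conj(0)]
      = (1/10)[(22) + (-6 + 2*sqrt(5)) + (-6 - 2*sqrt(5)) + (0)] = 10/10 = 1
  <chi_rho, chi_4> = (1/10)[1*(11)*conj(2) + 2*(1 - sqrt(5))*conj(-sqrt(5)/2 - 1/2) + 2*(1 + sqrt(5))*conj(-1/2 + sqrt(5)/2) + 5*(1)*conj(0)]
      = (1/10)[(22) + (4) + (4) + (0)] = 30/10 = 3
Dimension check: dim(rho) = sum (mult * dim) = 2*1 + 1*1 + 1*2 + 3*2 = 11 = chi_rho(e) = 11.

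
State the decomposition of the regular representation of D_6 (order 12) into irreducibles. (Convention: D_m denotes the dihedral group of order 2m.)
Each irreducible V_i of dimension d_i appears with multiplicity d_i, i.e. rho_reg = (direct sum over all irreducibles V_i) d_i V_i. The irreducible dimensions for D_6 are 1, 1, 1, 1, 2, 2: 4 irreducibles of dimension 1, each with multiplicity 1; 2 irreducibles of dimension 2, each with multiplicity 2. Total dimension 4*1*1 + 2*2*2 = 12 = |G|.

Working: General theorem: in the regular representation of a finite group G, each irreducible appears with multiplicity equal to its dimension. Check: dim(rho_reg) = sum d_i^2 = 1 + 1 + 1 + 1 + 4 + 4 = 12 = |G|.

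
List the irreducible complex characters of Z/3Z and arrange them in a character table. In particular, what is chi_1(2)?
Character table of Z/3Z (irreps indexed chi_0,...,chi_2 with chi_k(m) = zeta_3^(k*m), zeta_3 = exp(2*pi*i/3)):
  irrep \ class  {0} (size 1)  {1} (size 1)    {2} (size 1)  
  chi_0          1             1               1             
  chi_1          1             exp(2*I*pi/3)   exp(-2*I*pi/3)
  chi_2          1             exp(-2*I*pi/3)  exp(2*I*pi/3) 

Spot check: chi_1(2) = zeta_3^(1*2) = zeta_3^2 = exp(-2*I*pi/3).

Why: Z/3Z is abelian, so all 3 irreducible complex representations are 1-dimensional. They are given by chi_k(m) = zeta_3^(k*m) for k = 0,...,2. Row orthogonality: sum_m chi_k(m) conj(chi_l(m)) = 3 * [k = l].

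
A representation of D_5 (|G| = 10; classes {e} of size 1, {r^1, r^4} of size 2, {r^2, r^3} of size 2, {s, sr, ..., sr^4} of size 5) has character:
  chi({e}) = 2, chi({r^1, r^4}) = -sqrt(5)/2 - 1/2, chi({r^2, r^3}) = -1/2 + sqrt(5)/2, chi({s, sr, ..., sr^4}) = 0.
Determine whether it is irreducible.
Irreducible: <chi, chi> = 1.

Details: <chi, chi> = (1/|G|) sum_C |C| * |chi(C)|^2 = (1/10)[1*|2|^2 + 2*|-sqrt(5)/2 - 1/2|^2 + 2*|-1/2 + sqrt(5)/2|^2 + 5*|0|^2]
  = (1/10)[(4) + (sqrt(5) + 3) + (3 - sqrt(5)) + (0)] = 10/10 = 1.
A character is irreducible iff <chi, chi> = 1, so this representation is irreducible.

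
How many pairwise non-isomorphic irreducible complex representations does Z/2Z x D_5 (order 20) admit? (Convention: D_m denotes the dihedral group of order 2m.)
8

Proof sketch: The number of irreducible complex representations of a finite group equals its number of conjugacy classes. For a direct product, #classes(G x H) = #classes(G) * #classes(H). Z/2Z has 2 classes (abelian), D_5 has 4 classes, so 2 * 4 = 8, so Z/2Z x D_5 (order 20) has exactly 8 irreducible complex representations.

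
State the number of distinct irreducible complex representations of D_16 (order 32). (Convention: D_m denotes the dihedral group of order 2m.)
11

The number of irreducible complex representations of a finite group equals its number of conjugacy classes. D_16 has 11 conjugacy classes (n/2 + 3 for n even), so D_16 (order 32) has exactly 11 irreducible complex representations.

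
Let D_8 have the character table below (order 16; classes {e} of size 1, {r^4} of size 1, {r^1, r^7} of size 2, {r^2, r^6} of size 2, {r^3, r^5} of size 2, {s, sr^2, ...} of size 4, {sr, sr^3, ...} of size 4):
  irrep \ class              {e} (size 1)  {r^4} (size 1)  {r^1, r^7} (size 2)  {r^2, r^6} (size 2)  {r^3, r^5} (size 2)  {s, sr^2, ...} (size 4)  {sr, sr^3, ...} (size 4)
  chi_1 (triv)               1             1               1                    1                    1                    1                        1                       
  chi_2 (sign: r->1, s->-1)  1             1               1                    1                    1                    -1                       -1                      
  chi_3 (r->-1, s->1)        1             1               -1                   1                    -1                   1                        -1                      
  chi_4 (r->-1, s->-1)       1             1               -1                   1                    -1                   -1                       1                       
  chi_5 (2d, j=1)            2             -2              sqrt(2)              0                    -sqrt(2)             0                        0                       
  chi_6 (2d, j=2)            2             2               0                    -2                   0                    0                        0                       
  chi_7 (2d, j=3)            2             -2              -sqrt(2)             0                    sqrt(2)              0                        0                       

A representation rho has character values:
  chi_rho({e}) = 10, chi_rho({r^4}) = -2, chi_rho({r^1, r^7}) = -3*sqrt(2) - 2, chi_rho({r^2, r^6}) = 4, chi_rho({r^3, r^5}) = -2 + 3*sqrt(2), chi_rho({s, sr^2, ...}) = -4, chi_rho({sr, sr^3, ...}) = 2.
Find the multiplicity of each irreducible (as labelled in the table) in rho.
Multiplicities: chi_1: 0, chi_2: 1, chi_3: 0, chi_4: 3, chi_5: 0, chi_6: 0, chi_7: 3.

Reasoning: Use <chi_rho, chi> = (1/|G|) sum_C |C| * chi_rho(C) * conj(chi(C)) with |G| = 16 for each irreducible chi in the table:
  <chi_rho, chi_1> = (1/16)[1*(10)*conj(1) + 1*(-2)*conj(1) + 2*(-3*sqrt(2) - 2)*conj(1) + 2*(4)*conj(1) + 2*(-2 + 3*sqrt(2))*conj(1) + 4*(-4)*conj(1) + 4*(2)*conj(1)]
      = (1/16)[(10) + (-2) + (-6*sqrt(2) - 4) + (8) + (-4 + 6*sqrt(2)) + (-16) + (8)] = 0/16 = 0
  <chi_rho, chi_2> = (1/16)[1*(10)*conj(1) + 1*(-2)*conj(1) + 2*(-3*sqrt(2) - 2)*conj(1) + 2*(4)*conj(1) + 2*(-2 + 3*sqrt(2))*conj(1) + 4*(-4)*conj(-1) + 4*(2)*conj(-1)]
      = (1/16)[(10) + (-2) + (-6*sqrt(2) - 4) + (8) + (-4 + 6*sqrt(2)) + (16) + (-8)] = 16/16 = 1
  <chi_rho, chi_3> = (1/16)[1*(10)*conj(1) + 1*(-2)*conj(1) + 2*(-3*sqrt(2) - 2)*conj(-1) + 2*(4)*conj(1) + 2*(-2 + 3*sqrt(2))*conj(-1) + 4*(-4)*conj(1) + 4*(2)*conj(-1)]
      = (1/16)[(10) + (-2) + (4 + 6*sqrt(2)) + (8) + (4 - 6*sqrt(2)) + (-16) + (-8)] = 0/16 = 0
  <chi_rho, chi_4> = (1/16)[1*(10)*conj(1) + 1*(-2)*conj(1) + 2*(-3*sqrt(2) - 2)*conj(-1) + 2*(4)*conj(1) + 2*(-2 + 3*sqrt(2))*conj(-1) + 4*(-4)*conj(-1) + 4*(2)*conj(1)]
      = (1/16)[(10) + (-2) + (4 + 6*sqrt(2)) + (8) + (4 - 6*sqrt(2)) + (16) + (8)] = 48/16 = 3
  <chi_rho, chi_5> = (1/16)[1*(10)*conj(2) + 1*(-2)*conj(-2) + 2*(-3*sqrt(2) - 2)*conj(sqrt(2)) + 2*(4)*conj(0) + 2*(-2 + 3*sqrt(2))*conj(-sqrt(2)) + 4*(-4)*conj(0) + 4*(2)*conj(0)]
      = (1/16)[(20) + (4) + (-12 - 4*sqrt(2)) + (0) + (-12 + 4*sqrt(2)) + (0) + (0)] = 0/16 = 0
  <chi_rho, chi_6> = (1/16)[1*(10)*conj(2) + 1*(-2)*conj(2) + 2*(-3*sqrt(2) - 2)*conj(0) + 2*(4)*conj(-2) + 2*(-2 + 3*sqrt(2))*conj(0) + 4*(-4)*conj(0) + 4*(2)*conj(0)]
      = (1/16)[(20) + (-4) + (0) + (-16) + (0) + (0) + (0)] = 0/16 = 0
  <chi_rho, chi_7> = (1/16)[1*(10)*conj(2) + 1*(-2)*conj(-2) + 2*(-3*sqrt(2) - 2)*conj(-sqrt(2)) + 2*(4)*conj(0) + 2*(-2 + 3*sqrt(2))*conj(sqrt(2)) + 4*(-4)*conj(0) + 4*(2)*conj(0)]
      = (1/16)[(20) + (4) + (4*sqrt(2) + 12) + (0) + (12 - 4*sqrt(2)) + (0) + (0)] = 48/16 = 3
Dimension check: dim(rho) = sum (mult * dim) = 0*1 + 1*1 + 0*1 + 3*1 + 0*2 + 0*2 + 3*2 = 10 = chi_rho(e) = 10.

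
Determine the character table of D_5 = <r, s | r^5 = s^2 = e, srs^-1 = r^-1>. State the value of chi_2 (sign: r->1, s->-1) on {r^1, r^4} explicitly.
Conjugacy classes: {e} of size 1, {r^1, r^4} of size 2, {r^2, r^3} of size 2, {s, sr, ..., sr^4} of size 5.
Character table:
  irrep \ class              {e} (size 1)  {r^1, r^4} (size 2)  {r^2, r^3} (size 2)  {s, sr, ..., sr^4} (size 5)
  chi_1 (triv)               1             1                    1                    1                          
  chi_2 (sign: r->1, s->-1)  1             1                    1                    -1                         
  chi_3 (2d, j=1)            2             -1/2 + sqrt(5)/2     -sqrt(5)/2 - 1/2     0                          
  chi_4 (2d, j=2)            2             -sqrt(5)/2 - 1/2     -1/2 + sqrt(5)/2     0                          

Spot check: chi_2 (sign: r->1, s->-1) on {r^1, r^4} = 1.

Working: D_5 has order 2*5 = 10 with 4 conjugacy classes, hence 4 irreducibles. Sum of squared dims 1 + 1 + 4 + 4 = 10 = |G|. Linear characters come from the abelianisation; the 2-dimensional irreps have character r^k -> 2*cos(2*pi*j*k/5), reflections -> 0.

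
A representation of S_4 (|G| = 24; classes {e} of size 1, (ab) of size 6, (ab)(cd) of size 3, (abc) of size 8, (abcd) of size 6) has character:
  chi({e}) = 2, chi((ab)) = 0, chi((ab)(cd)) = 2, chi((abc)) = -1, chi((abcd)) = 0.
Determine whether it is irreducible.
Irreducible: <chi, chi> = 1.

<chi, chi> = (1/|G|) sum_C |C| * |chi(C)|^2 = (1/24)[1*|2|^2 + 6*|0|^2 + 3*|2|^2 + 8*|-1|^2 + 6*|0|^2]
  = (1/24)[(4) + (0) + (12) + (8) + (0)] = 24/24 = 1.
A character is irreducible iff <chi, chi> = 1, so this representation is irreducible.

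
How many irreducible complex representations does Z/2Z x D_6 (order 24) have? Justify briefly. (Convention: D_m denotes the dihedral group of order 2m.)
12

Argument: The number of irreducible complex representations of a finite group equals its number of conjugacy classes. For a direct product, #classes(G x H) = #classes(G) * #classes(H). Z/2Z has 2 classes (abelian), D_6 has 6 classes, so 2 * 6 = 12, so Z/2Z x D_6 (order 24) has exactly 12 irreducible complex representations.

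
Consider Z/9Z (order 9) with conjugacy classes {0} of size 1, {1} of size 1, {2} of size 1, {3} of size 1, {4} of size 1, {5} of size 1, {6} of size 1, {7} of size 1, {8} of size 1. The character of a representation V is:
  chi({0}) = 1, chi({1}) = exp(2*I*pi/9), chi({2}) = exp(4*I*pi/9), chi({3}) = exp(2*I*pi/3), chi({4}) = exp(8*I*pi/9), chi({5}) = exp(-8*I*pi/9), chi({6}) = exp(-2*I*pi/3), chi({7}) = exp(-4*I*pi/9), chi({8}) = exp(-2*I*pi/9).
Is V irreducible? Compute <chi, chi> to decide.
Irreducible: <chi, chi> = 1.

Explanation: <chi, chi> = (1/|G|) sum_C |C| * |chi(C)|^2 = (1/9)[1*|1|^2 + 1*|exp(2*I*pi/9)|^2 + 1*|exp(4*I*pi/9)|^2 + 1*|exp(2*I*pi/3)|^2 + 1*|exp(8*I*pi/9)|^2 + 1*|exp(-8*I*pi/9)|^2 + 1*|exp(-2*I*pi/3)|^2 + 1*|exp(-4*I*pi/9)|^2 + 1*|exp(-2*I*pi/9)|^2]
  = (1/9)[(1) + (1) + (1) + (1) + (1) + (1) + (1) + (1) + (1)] = 9/9 = 1.
(Exp terms are combined using exp(i*s)*conj(exp(i*t)) = exp(i*(s-t)), and sums of them are collapsed using the identity that for every m > 1 the m distinct m-th roots of unity sum to 0, e.g. 1 + exp(2*I*pi/3) + exp(-2*I*pi/3) = 0.)
A character is irreducible iff <chi, chi> = 1, so this representation is irreducible.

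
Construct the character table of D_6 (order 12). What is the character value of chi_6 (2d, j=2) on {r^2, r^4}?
Conjugacy classes: {e} of size 1, {r^3} of size 1, {r^1, r^5} of size 2, {r^2, r^4} of size 2, {s, sr^2, ...} of size 3, {sr, sr^3, ...} of size 3.
Character table:
  irrep \ class              {e} (size 1)  {r^3} (size 1)  {r^1, r^5} (size 2)  {r^2, r^4} (size 2)  {s, sr^2, ...} (size 3)  {sr, sr^3, ...} (size 3)
  chi_1 (triv)               1             1               1                    1                    1                        1                       
  chi_2 (sign: r->1, s->-1)  1             1               1                    1                    -1                       -1                      
  chi_3 (r->-1, s->1)        1             -1              -1                   1                    1                        -1                      
  chi_4 (r->-1, s->-1)       1             -1              -1                   1                    -1                       1                       
  chi_5 (2d, j=1)            2             -2              1                    -1                   0                        0                       
  chi_6 (2d, j=2)            2             2               -1                   -1                   0                        0                       

Spot check: chi_6 (2d, j=2) on {r^2, r^4} = -1.

Reasoning: D_6 has order 2*6 = 12 with 6 conjugacy classes, hence 6 irreducibles. Sum of squared dims 1 + 1 + 1 + 1 + 4 + 4 = 12 = |G|. Linear characters come from the abelianisation; the 2-dimensional irreps have character r^k -> 2*cos(2*pi*j*k/6), reflections -> 0.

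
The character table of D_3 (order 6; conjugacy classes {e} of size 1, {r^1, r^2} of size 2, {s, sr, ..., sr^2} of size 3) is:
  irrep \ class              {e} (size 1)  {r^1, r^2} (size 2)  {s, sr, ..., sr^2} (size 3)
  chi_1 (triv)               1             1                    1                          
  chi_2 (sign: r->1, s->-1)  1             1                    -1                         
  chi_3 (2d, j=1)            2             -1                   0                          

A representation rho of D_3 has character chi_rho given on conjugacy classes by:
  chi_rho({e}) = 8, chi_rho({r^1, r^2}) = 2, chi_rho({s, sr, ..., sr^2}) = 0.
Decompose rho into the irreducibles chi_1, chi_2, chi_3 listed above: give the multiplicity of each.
Multiplicities: chi_1: 2, chi_2: 2, chi_3: 2.

Why: Use <chi_rho, chi> = (1/|G|) sum_C |C| * chi_rho(C) * conj(chi(C)) with |G| = 6 for each irreducible chi in the table:
  <chi_rho, chi_1> = (1/6)[1*(8)*conj(1) + 2*(2)*conj(1) + 3*(0)*conj(1)]
      = (1/6)[(8) + (4) + (0)] = 12/6 = 2
  <chi_rho, chi_2> = (1/6)[1*(8)*conj(1) + 2*(2)*conj(1) + 3*(0)*conj(-1)]
      = (1/6)[(8) + (4) + (0)] = 12/6 = 2
  <chi_rho, chi_3> = (1/6)[1*(8)*conj(2) + 2*(2)*conj(-1) + 3*(0)*conj(0)]
      = (1/6)[(16) + (-4) + (0)] = 12/6 = 2
Dimension check: dim(rho) = sum (mult * dim) = 2*1 + 2*1 + 2*2 = 8 = chi_rho(e) = 8.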